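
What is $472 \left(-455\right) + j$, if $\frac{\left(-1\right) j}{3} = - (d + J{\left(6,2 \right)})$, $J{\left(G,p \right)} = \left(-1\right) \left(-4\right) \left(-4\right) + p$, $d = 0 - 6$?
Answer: $-214820$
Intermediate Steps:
$d = -6$ ($d = 0 - 6 = -6$)
$J{\left(G,p \right)} = -16 + p$ ($J{\left(G,p \right)} = 4 \left(-4\right) + p = -16 + p$)
$j = -60$ ($j = - 3 \left(- (-6 + \left(-16 + 2\right))\right) = - 3 \left(- (-6 - 14)\right) = - 3 \left(\left(-1\right) \left(-20\right)\right) = \left(-3\right) 20 = -60$)
$472 \left(-455\right) + j = 472 \left(-455\right) - 60 = -214760 - 60 = -214820$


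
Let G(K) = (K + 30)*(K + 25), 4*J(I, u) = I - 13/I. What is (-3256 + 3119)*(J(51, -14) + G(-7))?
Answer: -2981257/51 ≈ -58456.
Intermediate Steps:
J(I, u) = -13/(4*I) + I/4 (J(I, u) = (I - 13/I)/4 = -13/(4*I) + I/4)
G(K) = (25 + K)*(30 + K) (G(K) = (30 + K)*(25 + K) = (25 + K)*(30 + K))
(-3256 + 3119)*(J(51, -14) + G(-7)) = (-3256 + 3119)*((¼)*(-13 + 51²)/51 + (750 + (-7)² + 55*(-7))) = -137*((¼)*(1/51)*(-13 + 2601) + (750 + 49 - 385)) = -137*((¼)*(1/51)*2588 + 414) = -137*(647/51 + 414) = -137*21761/51 = -2981257/51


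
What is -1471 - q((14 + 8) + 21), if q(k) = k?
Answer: -1514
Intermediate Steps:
-1471 - q((14 + 8) + 21) = -1471 - ((14 + 8) + 21) = -1471 - (22 + 21) = -1471 - 1*43 = -1471 - 43 = -1514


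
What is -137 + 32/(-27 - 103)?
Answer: -8921/65 ≈ -137.25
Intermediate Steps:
-137 + 32/(-27 - 103) = -137 + 32/(-130) = -137 - 1/130*32 = -137 - 16/65 = -8921/65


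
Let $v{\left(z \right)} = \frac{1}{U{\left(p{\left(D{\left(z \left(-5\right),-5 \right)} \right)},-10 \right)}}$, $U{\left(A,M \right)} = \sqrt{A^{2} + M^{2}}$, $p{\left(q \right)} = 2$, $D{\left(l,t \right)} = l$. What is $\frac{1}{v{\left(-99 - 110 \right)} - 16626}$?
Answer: $- \frac{1729104}{28748083103} - \frac{2 \sqrt{26}}{28748083103} \approx -6.0147 \cdot 10^{-5}$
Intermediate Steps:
$v{\left(z \right)} = \frac{\sqrt{26}}{52}$ ($v{\left(z \right)} = \frac{1}{\sqrt{2^{2} + \left(-10\right)^{2}}} = \frac{1}{\sqrt{4 + 100}} = \frac{1}{\sqrt{104}} = \frac{1}{2 \sqrt{26}} = \frac{\sqrt{26}}{52}$)
$\frac{1}{v{\left(-99 - 110 \right)} - 16626} = \frac{1}{\frac{\sqrt{26}}{52} - 16626} = \frac{1}{-16626 + \frac{\sqrt{26}}{52}}$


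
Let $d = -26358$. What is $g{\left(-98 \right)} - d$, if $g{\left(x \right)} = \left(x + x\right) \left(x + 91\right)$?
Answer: $27730$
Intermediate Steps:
$g{\left(x \right)} = 2 x \left(91 + x\right)$
$g{\left(-98 \right)} - d = 2 \left(-98\right) \left(91 - 98\right) - -26358 = 2 \left(-98\right) \left(-7\right) + 26358 = 1372 + 26358 = 27730$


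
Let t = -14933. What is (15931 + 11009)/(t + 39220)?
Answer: 26940/24287 ≈ 1.1092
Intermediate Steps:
(15931 + 11009)/(t + 39220) = (15931 + 11009)/(-14933 + 39220) = 26940/24287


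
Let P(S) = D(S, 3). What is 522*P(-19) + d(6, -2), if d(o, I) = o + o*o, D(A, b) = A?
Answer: -9876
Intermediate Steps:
P(S) = S
d(o, I) = o + o**2
522*P(-19) + d(6, -2) = 522*(-19) + 6*(1 + 6) = -9918 + 6*7 = -9918 + 42 = -9876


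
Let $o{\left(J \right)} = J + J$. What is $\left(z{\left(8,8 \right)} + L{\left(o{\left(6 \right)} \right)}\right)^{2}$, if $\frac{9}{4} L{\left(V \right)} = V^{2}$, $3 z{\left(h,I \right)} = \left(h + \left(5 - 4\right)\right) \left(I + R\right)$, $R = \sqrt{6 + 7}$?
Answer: $7861 + 528 \sqrt{13} \approx 9764.7$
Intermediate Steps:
$o{\left(J \right)} = 2 J$
$R = \sqrt{13} \approx 3.6056$
$z{\left(h,I \right)} = \frac{\left(1 + h\right) \left(I + \sqrt{13}\right)}{3}$ ($z{\left(h,I \right)} = \frac{\left(h + \left(5 - 4\right)\right) \left(I + \sqrt{13}\right)}{3} = \frac{\left(h + 1\right) \left(I + \sqrt{13}\right)}{3} = \frac{\left(1 + h\right) \left(I + \sqrt{13}\right)}{3}$)
$L{\left(V \right)} = \frac{4 V^{2}}{9}$
$\left(z{\left(8,8 \right)} + L{\left(o{\left(6 \right)} \right)}\right)^{2} = \left(\left(\frac{1}{3} \cdot 8 + \frac{\sqrt{13}}{3} + \frac{1}{3} \cdot 8 \cdot 8 + \frac{1}{3} \cdot 8 \sqrt{13}\right) + \frac{4 \left(2 \cdot 6\right)^{2}}{9}\right)^{2} = \left(\left(\frac{8}{3} + \frac{\sqrt{13}}{3} + \frac{64}{3} + \frac{8 \sqrt{13}}{3}\right) + \frac{4 \cdot 12^{2}}{9}\right)^{2} = \left(\left(24 + 3 \sqrt{13}\right) + \frac{4}{9} \cdot 144\right)^{2} = \left(\left(24 + 3 \sqrt{13}\right) + 64\right)^{2} = \left(88 + 3 \sqrt{13}\right)^{2}$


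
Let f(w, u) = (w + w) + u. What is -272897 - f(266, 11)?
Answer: -273440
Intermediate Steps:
f(w, u) = u + 2*w (f(w, u) = 2*w + u = u + 2*w)
-272897 - f(266, 11) = -272897 - (11 + 2*266) = -272897 - (11 + 532) = -272897 - 1*543 = -272897 - 543 = -273440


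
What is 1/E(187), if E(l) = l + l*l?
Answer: 1/35156 ≈ 2.8445e-5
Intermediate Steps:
E(l) = l + l²
1/E(187) = 1/(187*(1 + 187)) = 1/(187*188) = 1/35156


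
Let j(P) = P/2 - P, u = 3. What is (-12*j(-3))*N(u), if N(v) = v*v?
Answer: -162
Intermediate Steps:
j(P) = -P/2 (j(P) = P*(½) - P = P/2 - P = -P/2)
N(v) = v²
(-12*j(-3))*N(u) = -(-6)*(-3)*3² = -12*3/2*9 = -18*9 = -162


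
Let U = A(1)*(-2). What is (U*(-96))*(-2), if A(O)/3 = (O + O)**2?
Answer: -4608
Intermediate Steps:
A(O) = 12*O**2 (A(O) = 3*(O + O)**2 = 3*(2*O)**2 = 3*(4*O**2) = 12*O**2)
U = -24 (U = (12*1**2)*(-2) = (12*1)*(-2) = 12*(-2) = -24)
(U*(-96))*(-2) = -24*(-96)*(-2) = 2304*(-2) = -4608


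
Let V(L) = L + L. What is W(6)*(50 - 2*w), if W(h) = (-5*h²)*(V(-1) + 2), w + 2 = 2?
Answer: 0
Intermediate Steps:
V(L) = 2*L
w = 0 (w = -2 + 2 = 0)
W(h) = 0 (W(h) = (-5*h²)*(2*(-1) + 2) = (-5*h²)*(-2 + 2) = -5*h²*0 = 0)
W(6)*(50 - 2*w) = 0*(50 - 2*0) = 0*(50 + 0) = 0*50 = 0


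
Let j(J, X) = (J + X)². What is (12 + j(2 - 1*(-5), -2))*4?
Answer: 148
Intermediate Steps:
(12 + j(2 - 1*(-5), -2))*4 = (12 + ((2 - 1*(-5)) - 2)²)*4 = (12 + ((2 + 5) - 2)²)*4 = (12 + (7 - 2)²)*4 = (12 + 5²)*4 = (12 + 25)*4 = 37*4 = 148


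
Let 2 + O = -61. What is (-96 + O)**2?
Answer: 25281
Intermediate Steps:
O = -63 (O = -2 - 61 = -63)
(-96 + O)**2 = (-96 - 63)**2 = (-159)**2 = 25281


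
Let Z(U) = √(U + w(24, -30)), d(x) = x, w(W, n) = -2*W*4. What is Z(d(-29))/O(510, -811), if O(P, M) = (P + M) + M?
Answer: -I*√221/1112 ≈ -0.013369*I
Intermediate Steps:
w(W, n) = -8*W
O(P, M) = P + 2*M (O(P, M) = (M + P) + M = P + 2*M)
Z(U) = √(-192 + U) (Z(U) = √(U - 8*24) = √(U - 192) = √(-192 + U))
Z(d(-29))/O(510, -811) = √(-192 - 29)/(510 + 2*(-811)) = √(-221)/(510 - 1622) = (I*√221)/(-1112) = (I*√221)*(-1/1112) = -I*√221/1112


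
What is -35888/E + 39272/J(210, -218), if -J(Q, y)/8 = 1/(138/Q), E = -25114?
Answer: -1417145159/439495 ≈ -3224.5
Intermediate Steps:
J(Q, y) = -4*Q/69 (J(Q, y) = -8*Q/138 = -4*Q/69)
-35888/E + 39272/J(210, -218) = -35888/(-25114) + 39272/((-4/69*210)) = -35888*(-1/25114) + 39272/(-280/23) = 17944/12557 + 39272*(-23/280) = 17944/12557 - 112907/35 = -1417145159/439495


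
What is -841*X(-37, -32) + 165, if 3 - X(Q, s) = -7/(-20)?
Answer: -41273/20 ≈ -2063.6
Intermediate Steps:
X(Q, s) = 53/20 (X(Q, s) = 3 - (-7)/(-20) = 3 - (-7)*(-1)/20 = 3 - 1*7/20 = 3 - 7/20 = 53/20)
-841*X(-37, -32) + 165 = -841*53/20 + 165 = -44573/20 + 165 = -41273/20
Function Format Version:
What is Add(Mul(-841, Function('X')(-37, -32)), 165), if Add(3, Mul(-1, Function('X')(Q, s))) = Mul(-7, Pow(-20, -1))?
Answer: Rational(-41273, 20) ≈ -2063.6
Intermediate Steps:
Function('X')(Q, s) = Rational(53, 20) (Function('X')(Q, s) = Add(3, Mul(-1, Mul(-7, Pow(-20, -1)))) = Add(3, Mul(-1, Mul(-7, Rational(-1, 20)))) = Add(3, Mul(-1, Rational(7, 20))) = Add(3, Rational(-7, 20)) = Rational(53, 20))
Add(Mul(-841, Function('X')(-37, -32)), 165) = Add(Mul(-841, Rational(53, 20)), 165) = Add(Rational(-44573, 20), 165) = Rational(-41273, 20)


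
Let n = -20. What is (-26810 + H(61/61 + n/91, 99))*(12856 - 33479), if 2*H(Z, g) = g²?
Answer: 903679237/2 ≈ 4.5184e+8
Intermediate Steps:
H(Z, g) = g²/2
(-26810 + H(61/61 + n/91, 99))*(12856 - 33479) = (-26810 + (½)*99²)*(12856 - 33479) = (-26810 + (½)*9801)*(-20623) = (-26810 + 9801/2)*(-20623) = -43819/2*(-20623) = 903679237/2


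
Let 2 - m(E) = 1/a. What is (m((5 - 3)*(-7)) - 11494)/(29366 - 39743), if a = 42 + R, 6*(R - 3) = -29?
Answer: 2769578/2500857 ≈ 1.1075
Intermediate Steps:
R = -11/6 (R = 3 + (1/6)*(-29) = 3 - 29/6 = -11/6 ≈ -1.8333)
a = 241/6 (a = 42 - 11/6 = 241/6 ≈ 40.167)
m(E) = 476/241 (m(E) = 2 - 1/241/6 = 2 - 1*6/241 = 2 - 6/241 = 476/241)
(m((5 - 3)*(-7)) - 11494)/(29366 - 39743) = (476/241 - 11494)/(29366 - 39743) = -2769578/241/(-10377) = -2769578/241*(-1/10377) = 2769578/2500857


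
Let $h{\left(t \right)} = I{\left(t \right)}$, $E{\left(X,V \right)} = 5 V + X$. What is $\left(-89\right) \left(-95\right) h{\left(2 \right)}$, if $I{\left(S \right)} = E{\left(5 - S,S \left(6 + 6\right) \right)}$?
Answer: $1039965$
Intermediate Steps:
$E{\left(X,V \right)} = X + 5 V$
$I{\left(S \right)} = 5 + 59 S$ ($I{\left(S \right)} = \left(5 - S\right) + 5 S \left(6 + 6\right) = \left(5 - S\right) + 5 S 12 = \left(5 - S\right) + 5 \cdot 12 S = \left(5 - S\right) + 60 S = 5 + 59 S$)
$h{\left(t \right)} = 5 + 59 t$
$\left(-89\right) \left(-95\right) h{\left(2 \right)} = \left(-89\right) \left(-95\right) \left(5 + 59 \cdot 2\right) = 8455 \left(5 + 118\right) = 8455 \cdot 123 = 1039965$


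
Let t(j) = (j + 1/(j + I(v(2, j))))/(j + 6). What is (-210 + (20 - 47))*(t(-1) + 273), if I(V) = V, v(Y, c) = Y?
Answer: -64701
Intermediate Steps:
t(j) = (j + 1/(2 + j))/(6 + j) (t(j) = (j + 1/(j + 2))/(j + 6) = (j + 1/(2 + j))/(6 + j))
(-210 + (20 - 47))*(t(-1) + 273) = (-210 + (20 - 47))*((1 + (-1)**2 + 2*(-1))/(12 + (-1)**2 + 8*(-1)) + 273) = (-210 - 27)*((1 + 1 - 2)/(12 + 1 - 8) + 273) = -237*(0/5 + 273) = -237*((1/5)*0 + 273) = -237*(0 + 273) = -237*273 = -64701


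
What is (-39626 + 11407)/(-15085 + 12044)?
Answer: 28219/3041 ≈ 9.2795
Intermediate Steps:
(-39626 + 11407)/(-15085 + 12044) = -28219/(-3041) = -28219*(-1/3041) = 28219/3041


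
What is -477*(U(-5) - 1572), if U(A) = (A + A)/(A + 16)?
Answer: 8253054/11 ≈ 7.5028e+5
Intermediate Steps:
U(A) = 2*A/(16 + A) (U(A) = (2*A)/(16 + A) = 2*A/(16 + A))
-477*(U(-5) - 1572) = -477*(2*(-5)/(16 - 5) - 1572) = -477*(2*(-5)/11 - 1572) = -477*(2*(-5)*(1/11) - 1572) = -477*(-10/11 - 1572) = -477*(-17302/11) = 8253054/11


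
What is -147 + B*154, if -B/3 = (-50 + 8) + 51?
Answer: -4305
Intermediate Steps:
B = -27 (B = -3*((-50 + 8) + 51) = -3*(-42 + 51) = -3*9 = -27)
-147 + B*154 = -147 - 27*154 = -147 - 4158 = -4305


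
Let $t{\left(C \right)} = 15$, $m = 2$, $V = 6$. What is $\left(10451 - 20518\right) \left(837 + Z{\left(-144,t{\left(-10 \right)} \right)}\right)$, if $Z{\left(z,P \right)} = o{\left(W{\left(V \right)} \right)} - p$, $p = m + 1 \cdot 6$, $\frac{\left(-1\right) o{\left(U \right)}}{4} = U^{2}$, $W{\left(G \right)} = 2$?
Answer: $-8184471$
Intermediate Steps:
$o{\left(U \right)} = - 4 U^{2}$
$p = 8$ ($p = 2 + 1 \cdot 6 = 2 + 6 = 8$)
$Z{\left(z,P \right)} = -24$ ($Z{\left(z,P \right)} = - 4 \cdot 2^{2} - 8 = \left(-4\right) 4 - 8 = -16 - 8 = -24$)
$\left(10451 - 20518\right) \left(837 + Z{\left(-144,t{\left(-10 \right)} \right)}\right) = \left(10451 - 20518\right) \left(837 - 24\right) = \left(-10067\right) 813 = -8184471$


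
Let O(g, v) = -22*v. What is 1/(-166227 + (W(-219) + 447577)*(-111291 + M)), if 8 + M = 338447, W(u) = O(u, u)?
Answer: 1/102760453233 ≈ 9.7314e-12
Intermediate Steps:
W(u) = -22*u
M = 338439 (M = -8 + 338447 = 338439)
1/(-166227 + (W(-219) + 447577)*(-111291 + M)) = 1/(-166227 + (-22*(-219) + 447577)*(-111291 + 338439)) = 1/(-166227 + (4818 + 447577)*227148) = 1/(-166227 + 452395*227148) = 1/(-166227 + 102760619460) = 1/102760453233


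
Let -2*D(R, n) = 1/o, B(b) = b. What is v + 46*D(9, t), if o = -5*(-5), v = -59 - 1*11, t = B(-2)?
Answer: -1773/25 ≈ -70.920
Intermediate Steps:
t = -2
v = -70 (v = -59 - 11 = -70)
o = 25
D(R, n) = -1/50 (D(R, n) = -1/2/25 = -1/2*1/25 = -1/50)
v + 46*D(9, t) = -70 + 46*(-1/50) = -70 - 23/25 = -1773/25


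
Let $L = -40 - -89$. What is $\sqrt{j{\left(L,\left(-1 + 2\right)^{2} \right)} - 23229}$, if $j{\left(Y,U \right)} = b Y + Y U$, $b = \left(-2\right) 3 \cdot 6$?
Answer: $4 i \sqrt{1559} \approx 157.94 i$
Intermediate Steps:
$b = -36$ ($b = \left(-6\right) 6 = -36$)
$L = 49$ ($L = -40 + 89 = 49$)
$j{\left(Y,U \right)} = - 36 Y + U Y$ ($j{\left(Y,U \right)} = - 36 Y + Y U = - 36 Y + U Y$)
$\sqrt{j{\left(L,\left(-1 + 2\right)^{2} \right)} - 23229} = \sqrt{49 \left(-36 + \left(-1 + 2\right)^{2}\right) - 23229} = \sqrt{49 \left(-36 + 1^{2}\right) - 23229} = \sqrt{49 \left(-36 + 1\right) - 23229} = \sqrt{49 \left(-35\right) - 23229} = \sqrt{-1715 - 23229} = \sqrt{-24944} = 4 i \sqrt{1559}$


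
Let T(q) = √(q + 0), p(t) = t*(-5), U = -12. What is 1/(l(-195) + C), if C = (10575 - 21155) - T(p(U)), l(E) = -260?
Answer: -542/5875277 + √15/58752770 ≈ -9.2185e-5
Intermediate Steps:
p(t) = -5*t
T(q) = √q
C = -10580 - 2*√15 (C = (10575 - 21155) - √(-5*(-12)) = -10580 - √60 = -10580 - 2*√15 ≈ -10588.)
1/(l(-195) + C) = 1/(-260 + (-10580 - 2*√15)) = 1/(-10840 - 2*√15)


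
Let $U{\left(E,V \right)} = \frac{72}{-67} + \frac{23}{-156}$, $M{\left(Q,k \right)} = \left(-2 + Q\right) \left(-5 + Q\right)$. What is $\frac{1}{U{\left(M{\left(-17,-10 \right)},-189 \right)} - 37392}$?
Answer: $- \frac{10452}{390833957} \approx -2.6743 \cdot 10^{-5}$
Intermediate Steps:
$M{\left(Q,k \right)} = \left(-5 + Q\right) \left(-2 + Q\right)$
$U{\left(E,V \right)} = - \frac{12773}{10452}$ ($U{\left(E,V \right)} = 72 \left(- \frac{1}{67}\right) + 23 \left(- \frac{1}{156}\right) = - \frac{72}{67} - \frac{23}{156} = - \frac{12773}{10452}$)
$\frac{1}{U{\left(M{\left(-17,-10 \right)},-189 \right)} - 37392} = \frac{1}{- \frac{12773}{10452} - 37392} = \frac{1}{- \frac{390833957}{10452}} = - \frac{10452}{390833957}$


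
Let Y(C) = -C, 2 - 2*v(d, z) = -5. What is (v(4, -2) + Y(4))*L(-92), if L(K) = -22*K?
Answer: -1012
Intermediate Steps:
v(d, z) = 7/2 (v(d, z) = 1 - 1/2*(-5) = 1 + 5/2 = 7/2)
(v(4, -2) + Y(4))*L(-92) = (7/2 - 1*4)*(-22*(-92)) = (7/2 - 4)*2024 = -1/2*2024 = -1012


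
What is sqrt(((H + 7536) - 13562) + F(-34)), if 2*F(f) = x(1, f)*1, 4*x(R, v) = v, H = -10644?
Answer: I*sqrt(66697)/2 ≈ 129.13*I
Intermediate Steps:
x(R, v) = v/4
F(f) = f/8 (F(f) = ((f/4)*1)/2 = (f/4)/2 = f/8)
sqrt(((H + 7536) - 13562) + F(-34)) = sqrt(((-10644 + 7536) - 13562) + (1/8)*(-34)) = sqrt((-3108 - 13562) - 17/4) = sqrt(-16670 - 17/4) = sqrt(-66697/4) = I*sqrt(66697)/2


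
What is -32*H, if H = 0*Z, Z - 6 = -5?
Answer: 0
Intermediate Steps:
Z = 1 (Z = 6 - 5 = 1)
H = 0 (H = 0*1 = 0)
-32*H = -32*0 = 0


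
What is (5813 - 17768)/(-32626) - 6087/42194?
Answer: 76458702/344155361 ≈ 0.22216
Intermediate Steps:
(5813 - 17768)/(-32626) - 6087/42194 = -11955*(-1/32626) - 6087*1/42194 = 11955/32626 - 6087/42194 = 76458702/344155361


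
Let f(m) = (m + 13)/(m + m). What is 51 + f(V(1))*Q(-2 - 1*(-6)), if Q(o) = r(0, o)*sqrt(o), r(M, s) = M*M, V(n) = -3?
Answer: 51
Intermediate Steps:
r(M, s) = M**2
f(m) = (13 + m)/(2*m) (f(m) = (13 + m)/((2*m)) = (13 + m)*(1/(2*m)) = (13 + m)/(2*m))
Q(o) = 0 (Q(o) = 0**2*sqrt(o) = 0*sqrt(o) = 0)
51 + f(V(1))*Q(-2 - 1*(-6)) = 51 + ((1/2)*(13 - 3)/(-3))*0 = 51 + ((1/2)*(-1/3)*10)*0 = 51 - 5/3*0 = 51 + 0 = 51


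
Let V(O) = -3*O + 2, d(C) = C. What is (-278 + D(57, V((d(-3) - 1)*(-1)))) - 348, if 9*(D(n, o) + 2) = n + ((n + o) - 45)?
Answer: -5593/9 ≈ -621.44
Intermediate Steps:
V(O) = 2 - 3*O
D(n, o) = -7 + o/9 + 2*n/9 (D(n, o) = -2 + (n + ((n + o) - 45))/9 = -2 + (n + (-45 + n + o))/9 = -2 + (-45 + o + 2*n)/9 = -2 + (-5 + o/9 + 2*n/9) = -7 + o/9 + 2*n/9)
(-278 + D(57, V((d(-3) - 1)*(-1)))) - 348 = (-278 + (-7 + (2 - 3*(-3 - 1)*(-1))/9 + (2/9)*57)) - 348 = (-278 + (-7 + (2 - (-12)*(-1))/9 + 38/3)) - 348 = (-278 + (-7 + (2 - 3*4)/9 + 38/3)) - 348 = (-278 + (-7 + (2 - 12)/9 + 38/3)) - 348 = (-278 + (-7 + (⅑)*(-10) + 38/3)) - 348 = (-278 + (-7 - 10/9 + 38/3)) - 348 = (-278 + 41/9) - 348 = -2461/9 - 348 = -5593/9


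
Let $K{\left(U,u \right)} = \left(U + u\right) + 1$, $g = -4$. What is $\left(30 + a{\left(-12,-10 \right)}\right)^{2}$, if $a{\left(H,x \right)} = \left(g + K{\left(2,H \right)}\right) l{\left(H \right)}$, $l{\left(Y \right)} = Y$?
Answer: $34596$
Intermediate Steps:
$K{\left(U,u \right)} = 1 + U + u$
$a{\left(H,x \right)} = H \left(-1 + H\right)$ ($a{\left(H,x \right)} = \left(-4 + \left(1 + 2 + H\right)\right) H = \left(-4 + \left(3 + H\right)\right) H = \left(-1 + H\right) H = H \left(-1 + H\right)$)
$\left(30 + a{\left(-12,-10 \right)}\right)^{2} = \left(30 - 12 \left(-1 - 12\right)\right)^{2} = \left(30 - -156\right)^{2} = \left(30 + 156\right)^{2} = 186^{2} = 34596$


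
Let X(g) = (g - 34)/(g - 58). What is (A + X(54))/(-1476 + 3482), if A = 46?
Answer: 41/2006 ≈ 0.020439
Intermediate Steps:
X(g) = (-34 + g)/(-58 + g)
(A + X(54))/(-1476 + 3482) = (46 + (-34 + 54)/(-58 + 54))/(-1476 + 3482) = (46 + 20/(-4))/2006 = (46 - ¼*20)*(1/2006) = (46 - 5)*(1/2006) = 41*(1/2006) = 41/2006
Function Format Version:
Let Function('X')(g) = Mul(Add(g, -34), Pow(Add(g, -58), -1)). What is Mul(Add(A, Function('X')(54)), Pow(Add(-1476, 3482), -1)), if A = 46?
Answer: Rational(41, 2006) ≈ 0.020439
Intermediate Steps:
Function('X')(g) = Mul(Pow(Add(-58, g), -1), Add(-34, g)) (Function('X')(g) = Mul(Add(-34, g), Pow(Add(-58, g), -1)) = Mul(Pow(Add(-58, g), -1), Add(-34, g)))
Mul(Add(A, Function('X')(54)), Pow(Add(-1476, 3482), -1)) = Mul(Add(46, Mul(Pow(Add(-58, 54), -1), Add(-34, 54))), Pow(Add(-1476, 3482), -1)) = Mul(Add(46, Mul(Pow(-4, -1), 20)), Pow(2006, -1)) = Mul(Add(46, Mul(Rational(-1, 4), 20)), Rational(1, 2006)) = Mul(Add(46, -5), Rational(1, 2006)) = Mul(41, Rational(1, 2006)) = Rational(41, 2006)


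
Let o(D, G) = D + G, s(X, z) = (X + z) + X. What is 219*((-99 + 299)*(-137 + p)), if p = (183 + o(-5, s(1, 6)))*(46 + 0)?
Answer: 368752200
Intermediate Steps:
s(X, z) = z + 2*X
p = 8556 (p = (183 + (-5 + (6 + 2*1)))*(46 + 0) = (183 + (-5 + (6 + 2)))*46 = (183 + (-5 + 8))*46 = (183 + 3)*46 = 186*46 = 8556)
219*((-99 + 299)*(-137 + p)) = 219*((-99 + 299)*(-137 + 8556)) = 219*(200*8419) = 219*1683800 = 368752200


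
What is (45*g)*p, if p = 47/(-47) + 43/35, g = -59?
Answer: -4248/7 ≈ -606.86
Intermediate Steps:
p = 8/35 (p = 47*(-1/47) + 43*(1/35) = -1 + 43/35 = 8/35 ≈ 0.22857)
(45*g)*p = (45*(-59))*(8/35) = -2655*8/35 = -4248/7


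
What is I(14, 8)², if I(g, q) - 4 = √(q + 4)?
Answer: 28 + 16*√3 ≈ 55.713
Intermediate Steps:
I(g, q) = 4 + √(4 + q) (I(g, q) = 4 + √(q + 4) = 4 + √(4 + q))
I(14, 8)² = (4 + √(4 + 8))² = (4 + √12)² = (4 + 2*√3)²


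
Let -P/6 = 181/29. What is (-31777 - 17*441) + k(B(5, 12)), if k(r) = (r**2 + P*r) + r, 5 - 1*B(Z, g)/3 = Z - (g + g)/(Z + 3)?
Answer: -1146110/29 ≈ -39521.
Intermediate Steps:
P = -1086/29 ≈ -37.448
B(Z, g) = 15 - 3*Z + 6*g/(3 + Z) (B(Z, g) = 15 - 3*(Z - (g + g)/(Z + 3)) = 15 - 3*(Z - 2*g/(3 + Z)) = 15 + (-3*Z + 6*g/(3 + Z)) = 15 - 3*Z + 6*g/(3 + Z))
k(r) = r**2 - 1057*r/29 (k(r) = (r**2 - 1086*r/29) + r = r**2 - 1057*r/29)
(-31777 - 17*441) + k(B(5, 12)) = (-31777 - 17*441) + (3*(15 - 1*5**2 + 2*5 + 2*12)/(3 + 5))*(-1057 + 29*(3*(15 - 1*5**2 + 2*5 + 2*12)/(3 + 5)))/29 = (-31777 - 7497) + (3*(15 - 1*25 + 10 + 24)/8)*(-1057 + 29*(3*(15 - 1*25 + 10 + 24)/8))/29 = -39274 + (3*(1/8)*(15 - 25 + 10 + 24))*(-1057 + 29*(3*(1/8)*(15 - 25 + 10 + 24)))/29 = -39274 + (3*(1/8)*24)*(-1057 + 29*(3*(1/8)*24))/29 = -39274 + (1/29)*9*(-1057 + 29*9) = -39274 + (1/29)*9*(-1057 + 261) = -39274 + (1/29)*9*(-796) = -39274 - 7164/29 = -1146110/29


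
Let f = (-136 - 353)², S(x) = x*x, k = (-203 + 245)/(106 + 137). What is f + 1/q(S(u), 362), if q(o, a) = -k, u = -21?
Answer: 3347613/14 ≈ 2.3912e+5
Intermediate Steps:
k = 14/81 (k = 42/243 = 42*(1/243) = 14/81 ≈ 0.17284)
S(x) = x²
q(o, a) = -14/81 (q(o, a) = -1*14/81 = -14/81)
f = 239121 (f = (-489)² = 239121)
f + 1/q(S(u), 362) = 239121 + 1/(-14/81) = 239121 - 81/14 = 3347613/14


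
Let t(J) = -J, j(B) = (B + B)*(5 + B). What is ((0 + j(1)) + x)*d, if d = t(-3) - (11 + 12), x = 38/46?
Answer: -5900/23 ≈ -256.52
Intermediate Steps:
j(B) = 2*B*(5 + B) (j(B) = (2*B)*(5 + B) = 2*B*(5 + B))
x = 19/23 (x = 38*(1/46) = 19/23 ≈ 0.82609)
d = -20 (d = -1*(-3) - (11 + 12) = 3 - 1*23 = 3 - 23 = -20)
((0 + j(1)) + x)*d = ((0 + 2*1*(5 + 1)) + 19/23)*(-20) = ((0 + 2*1*6) + 19/23)*(-20) = ((0 + 12) + 19/23)*(-20) = (12 + 19/23)*(-20) = (295/23)*(-20) = -5900/23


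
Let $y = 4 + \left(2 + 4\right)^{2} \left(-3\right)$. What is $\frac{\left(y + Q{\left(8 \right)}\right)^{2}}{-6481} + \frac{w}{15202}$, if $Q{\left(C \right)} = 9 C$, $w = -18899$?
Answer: $- \frac{138051267}{98524162} \approx -1.4012$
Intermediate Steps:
$y = -104$ ($y = 4 + 6^{2} \left(-3\right) = 4 + 36 \left(-3\right) = 4 - 108 = -104$)
$\frac{\left(y + Q{\left(8 \right)}\right)^{2}}{-6481} + \frac{w}{15202} = \frac{\left(-104 + 9 \cdot 8\right)^{2}}{-6481} - \frac{18899}{15202} = \left(-104 + 72\right)^{2} \left(- \frac{1}{6481}\right) - \frac{18899}{15202} = \left(-32\right)^{2} \left(- \frac{1}{6481}\right) - \frac{18899}{15202} = 1024 \left(- \frac{1}{6481}\right) - \frac{18899}{15202} = - \frac{1024}{6481} - \frac{18899}{15202} = - \frac{138051267}{98524162}$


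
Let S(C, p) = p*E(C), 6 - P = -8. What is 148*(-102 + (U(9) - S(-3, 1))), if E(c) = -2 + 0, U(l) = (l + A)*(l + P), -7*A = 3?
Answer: 100640/7 ≈ 14377.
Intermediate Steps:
P = 14 (P = 6 - 1*(-8) = 6 + 8 = 14)
A = -3/7 (A = -⅐*3 = -3/7 ≈ -0.42857)
U(l) = (14 + l)*(-3/7 + l) (U(l) = (l - 3/7)*(l + 14) = (-3/7 + l)*(14 + l) = (14 + l)*(-3/7 + l))
E(c) = -2
S(C, p) = -2*p (S(C, p) = p*(-2) = -2*p)
148*(-102 + (U(9) - S(-3, 1))) = 148*(-102 + ((-6 + 9² + (95/7)*9) - (-2))) = 148*(-102 + ((-6 + 81 + 855/7) - 1*(-2))) = 148*(-102 + (1380/7 + 2)) = 148*(-102 + 1394/7) = 148*(680/7) = 100640/7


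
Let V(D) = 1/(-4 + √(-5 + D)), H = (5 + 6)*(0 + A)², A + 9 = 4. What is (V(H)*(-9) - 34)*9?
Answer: -39024/127 - 243*√30/254 ≈ -312.52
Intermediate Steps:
A = -5 (A = -9 + 4 = -5)
H = 275 (H = (5 + 6)*(0 - 5)² = 11*(-5)² = 11*25 = 275)
(V(H)*(-9) - 34)*9 = (-9/(-4 + √(-5 + 275)) - 34)*9 = (-9/(-4 + √270) - 34)*9 = (-9/(-4 + 3*√30) - 34)*9 = (-34 - 9/(-4 + 3*√30))*9 = -306 - 81/(-4 + 3*√30)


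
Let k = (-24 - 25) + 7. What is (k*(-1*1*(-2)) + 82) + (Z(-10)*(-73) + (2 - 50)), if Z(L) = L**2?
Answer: -7350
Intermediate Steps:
k = -42 (k = -49 + 7 = -42)
(k*(-1*1*(-2)) + 82) + (Z(-10)*(-73) + (2 - 50)) = (-42*(-1*1)*(-2) + 82) + ((-10)**2*(-73) + (2 - 50)) = (-(-42)*(-2) + 82) + (100*(-73) - 48) = (-42*2 + 82) + (-7300 - 48) = (-84 + 82) - 7348 = -2 - 7348 = -7350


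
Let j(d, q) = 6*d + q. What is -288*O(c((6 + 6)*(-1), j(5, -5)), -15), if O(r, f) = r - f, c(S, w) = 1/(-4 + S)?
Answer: -4302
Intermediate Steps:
j(d, q) = q + 6*d
-288*O(c((6 + 6)*(-1), j(5, -5)), -15) = -288*(1/(-4 + (6 + 6)*(-1)) - 1*(-15)) = -288*(1/(-4 + 12*(-1)) + 15) = -288*(1/(-4 - 12) + 15) = -288*(1/(-16) + 15) = -288*(-1/16 + 15) = -288*239/16 = -4302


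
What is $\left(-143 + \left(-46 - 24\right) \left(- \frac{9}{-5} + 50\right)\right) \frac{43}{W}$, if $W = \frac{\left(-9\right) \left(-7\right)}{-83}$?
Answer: $\frac{13451561}{63} \approx 2.1352 \cdot 10^{5}$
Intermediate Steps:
$W = - \frac{63}{83}$ ($W = 63 \left(- \frac{1}{83}\right) = - \frac{63}{83} \approx -0.75904$)
$\left(-143 + \left(-46 - 24\right) \left(- \frac{9}{-5} + 50\right)\right) \frac{43}{W} = \left(-143 + \left(-46 - 24\right) \left(- \frac{9}{-5} + 50\right)\right) \frac{43}{- \frac{63}{83}} = \left(-143 - 70 \left(\left(-9\right) \left(- \frac{1}{5}\right) + 50\right)\right) 43 \left(- \frac{83}{63}\right) = \left(-143 - 70 \left(\frac{9}{5} + 50\right)\right) \left(- \frac{3569}{63}\right) = \left(-143 - 3626\right) \left(- \frac{3569}{63}\right) = \left(-3769\right) \left(- \frac{3569}{63}\right) = \frac{13451561}{63}$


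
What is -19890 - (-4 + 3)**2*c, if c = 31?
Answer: -19921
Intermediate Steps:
-19890 - (-4 + 3)**2*c = -19890 - (-4 + 3)**2*31 = -19890 - (-1)**2*31 = -19890 - 31 = -19921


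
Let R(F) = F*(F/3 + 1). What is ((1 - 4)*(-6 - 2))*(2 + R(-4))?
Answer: 80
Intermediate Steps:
R(F) = F*(1 + F/3) (R(F) = F*(F*(⅓) + 1) = F*(F/3 + 1) = F*(1 + F/3))
((1 - 4)*(-6 - 2))*(2 + R(-4)) = ((1 - 4)*(-6 - 2))*(2 + (⅓)*(-4)*(3 - 4)) = (-3*(-8))*(2 + (⅓)*(-4)*(-1)) = 24*(2 + 4/3) = 24*(10/3) = 80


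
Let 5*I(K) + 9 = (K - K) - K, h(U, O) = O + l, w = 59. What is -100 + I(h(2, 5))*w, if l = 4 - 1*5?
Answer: -1267/5 ≈ -253.40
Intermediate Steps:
l = -1 (l = 4 - 5 = -1)
h(U, O) = -1 + O (h(U, O) = O - 1 = -1 + O)
I(K) = -9/5 - K/5 (I(K) = -9/5 + ((K - K) - K)/5 = -9/5 + (0 - K)/5 = -9/5 + (-K)/5 = -9/5 - K/5)
-100 + I(h(2, 5))*w = -100 + (-9/5 - (-1 + 5)/5)*59 = -100 + (-9/5 - ⅕*4)*59 = -100 + (-9/5 - ⅘)*59 = -100 - 13/5*59 = -100 - 767/5 = -1267/5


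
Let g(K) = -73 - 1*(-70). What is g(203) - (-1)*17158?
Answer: 17155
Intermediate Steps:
g(K) = -3 (g(K) = -73 + 70 = -3)
g(203) - (-1)*17158 = -3 - (-1)*17158 = -3 - 1*(-17158) = -3 + 17158 = 17155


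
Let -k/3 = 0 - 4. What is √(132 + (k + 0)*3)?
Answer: 2*√42 ≈ 12.961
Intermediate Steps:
k = 12 (k = -3*(0 - 4) = -3*(-4) = 12)
√(132 + (k + 0)*3) = √(132 + (12 + 0)*3) = √(132 + 12*3) = √(132 + 36) = √168 = 2*√42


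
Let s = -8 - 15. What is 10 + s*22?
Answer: -496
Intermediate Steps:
s = -23
10 + s*22 = 10 - 23*22 = 10 - 506 = -496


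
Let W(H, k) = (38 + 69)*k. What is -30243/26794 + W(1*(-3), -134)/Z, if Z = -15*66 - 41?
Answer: 352991839/27624614 ≈ 12.778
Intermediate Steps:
W(H, k) = 107*k
Z = -1031 (Z = -990 - 41 = -1031)
-30243/26794 + W(1*(-3), -134)/Z = -30243/26794 + (107*(-134))/(-1031) = -30243*1/26794 - 14338*(-1/1031) = -30243/26794 + 14338/1031 = 352991839/27624614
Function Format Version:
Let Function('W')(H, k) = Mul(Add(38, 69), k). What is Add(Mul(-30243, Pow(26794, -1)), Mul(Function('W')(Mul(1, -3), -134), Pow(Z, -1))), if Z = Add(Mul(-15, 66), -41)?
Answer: Rational(352991839, 27624614) ≈ 12.778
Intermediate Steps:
Function('W')(H, k) = Mul(107, k)
Z = -1031 (Z = Add(-990, -41) = -1031)
Add(Mul(-30243, Pow(26794, -1)), Mul(Function('W')(Mul(1, -3), -134), Pow(Z, -1))) = Add(Mul(-30243, Pow(26794, -1)), Mul(Mul(107, -134), Pow(-1031, -1))) = Add(Mul(-30243, Rational(1, 26794)), Mul(-14338, Rational(-1, 1031))) = Add(Rational(-30243, 26794), Rational(14338, 1031)) = Rational(352991839, 27624614)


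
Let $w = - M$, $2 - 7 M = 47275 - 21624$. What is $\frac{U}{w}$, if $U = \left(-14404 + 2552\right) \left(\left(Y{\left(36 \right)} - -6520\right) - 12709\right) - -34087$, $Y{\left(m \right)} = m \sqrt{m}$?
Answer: $\frac{495782581}{25649} \approx 19330.0$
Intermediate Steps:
$Y{\left(m \right)} = m^{\frac{3}{2}}$
$M = - \frac{25649}{7}$ ($M = \frac{2}{7} - \frac{47275 - 21624}{7} = \frac{2}{7} - \frac{25651}{7} = - \frac{25649}{7} \approx -3664.1$)
$w = \frac{25649}{7}$ ($w = \left(-1\right) \left(- \frac{25649}{7}\right) = \frac{25649}{7} \approx 3664.1$)
$U = 70826083$ ($U = \left(-14404 + 2552\right) \left(\left(36^{\frac{3}{2}} - -6520\right) - 12709\right) - -34087 = - 11852 \left(\left(216 + 6520\right) - 12709\right) + 34087 = - 11852 \left(6736 - 12709\right) + 34087 = \left(-11852\right) \left(-5973\right) + 34087 = 70791996 + 34087 = 70826083$)
$\frac{U}{w} = \frac{70826083}{\frac{25649}{7}} = 70826083 \cdot \frac{7}{25649} = \frac{495782581}{25649}$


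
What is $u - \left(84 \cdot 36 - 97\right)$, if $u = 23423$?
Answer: $20496$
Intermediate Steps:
$u - \left(84 \cdot 36 - 97\right) = 23423 - \left(84 \cdot 36 - 97\right) = 23423 - \left(3024 - 97\right) = 23423 - 2927 = 20496$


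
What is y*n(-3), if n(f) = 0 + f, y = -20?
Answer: 60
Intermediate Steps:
n(f) = f
y*n(-3) = -20*(-3) = 60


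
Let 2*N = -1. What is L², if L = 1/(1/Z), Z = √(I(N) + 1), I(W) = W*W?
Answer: 5/4 ≈ 1.2500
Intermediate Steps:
N = -½ (N = (½)*(-1) = -½ ≈ -0.50000)
I(W) = W²
Z = √5/2 (Z = √((-½)² + 1) = √(¼ + 1) = √(5/4) = √5/2 ≈ 1.1180)
L = √5/2 (L = 1/(1/(√5/2)) = 1/(2*√5/5) = √5/2 ≈ 1.1180)
L² = (√5/2)² = 5/4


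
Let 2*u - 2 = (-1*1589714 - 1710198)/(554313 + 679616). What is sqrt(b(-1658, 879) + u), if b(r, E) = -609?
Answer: 2*I*sqrt(231941260249513)/1233929 ≈ 24.685*I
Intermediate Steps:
u = -416027/1233929 (u = 1 + ((-1*1589714 - 1710198)/(554313 + 679616))/2 = 1 + ((-1589714 - 1710198)/1233929)/2 = 1 + (-3299912*1/1233929)/2 = 1 + (1/2)*(-3299912/1233929) = 1 - 1649956/1233929 = -416027/1233929 ≈ -0.33716)
sqrt(b(-1658, 879) + u) = sqrt(-609 - 416027/1233929) = sqrt(-751878788/1233929) = 2*I*sqrt(231941260249513)/1233929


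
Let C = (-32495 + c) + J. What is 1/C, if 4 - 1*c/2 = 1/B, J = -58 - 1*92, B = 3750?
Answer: -1875/61194376 ≈ -3.0640e-5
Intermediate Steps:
J = -150 (J = -58 - 92 = -150)
c = 14999/1875 (c = 8 - 2/3750 = 8 - 2*1/3750 = 8 - 1/1875 = 14999/1875 ≈ 7.9995)
C = -61194376/1875 (C = (-32495 + 14999/1875) - 150 = -60913126/1875 - 150 = -61194376/1875 ≈ -32637.)
1/C = 1/(-61194376/1875) = -1875/61194376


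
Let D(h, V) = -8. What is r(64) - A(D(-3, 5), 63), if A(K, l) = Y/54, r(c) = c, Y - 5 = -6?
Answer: 3457/54 ≈ 64.019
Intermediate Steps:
Y = -1 (Y = 5 - 6 = -1)
A(K, l) = -1/54
r(64) - A(D(-3, 5), 63) = 64 - 1*(-1/54) = 64 + 1/54 = 3457/54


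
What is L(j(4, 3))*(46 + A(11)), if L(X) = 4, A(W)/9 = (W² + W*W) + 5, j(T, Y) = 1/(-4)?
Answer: 9076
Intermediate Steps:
j(T, Y) = -¼ (j(T, Y) = 1*(-¼) = -¼)
A(W) = 45 + 18*W² (A(W) = 9*((W² + W*W) + 5) = 9*((W² + W²) + 5) = 9*(2*W² + 5) = 9*(5 + 2*W²) = 45 + 18*W²)
L(j(4, 3))*(46 + A(11)) = 4*(46 + (45 + 18*11²)) = 4*(46 + (45 + 18*121)) = 4*(46 + (45 + 2178)) = 4*(46 + 2223) = 4*2269 = 9076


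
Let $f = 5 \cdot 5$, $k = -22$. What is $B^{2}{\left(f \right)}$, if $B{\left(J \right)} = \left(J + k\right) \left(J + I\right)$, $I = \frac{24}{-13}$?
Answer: $\frac{815409}{169} \approx 4824.9$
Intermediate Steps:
$f = 25$
$I = - \frac{24}{13}$ ($I = 24 \left(- \frac{1}{13}\right) = - \frac{24}{13} \approx -1.8462$)
$B{\left(J \right)} = \left(-22 + J\right) \left(- \frac{24}{13} + J\right)$ ($B{\left(J \right)} = \left(J - 22\right) \left(J - \frac{24}{13}\right) = \left(-22 + J\right) \left(- \frac{24}{13} + J\right)$)
$B^{2}{\left(f \right)} = \left(\frac{528}{13} + 25^{2} - \frac{7750}{13}\right)^{2} = \left(\frac{528}{13} + 625 - \frac{7750}{13}\right)^{2} = \left(\frac{903}{13}\right)^{2} = \frac{815409}{169}$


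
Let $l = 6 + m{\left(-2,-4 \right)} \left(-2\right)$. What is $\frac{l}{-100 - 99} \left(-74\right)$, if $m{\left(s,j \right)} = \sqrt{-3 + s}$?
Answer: $\frac{444}{199} - \frac{148 i \sqrt{5}}{199} \approx 2.2312 - 1.663 i$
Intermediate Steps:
$l = 6 - 2 i \sqrt{5}$ ($l = 6 + \sqrt{-3 - 2} \left(-2\right) = 6 + \sqrt{-5} \left(-2\right) = 6 + i \sqrt{5} \left(-2\right) = 6 - 2 i \sqrt{5} \approx 6.0 - 4.4721 i$)
$\frac{l}{-100 - 99} \left(-74\right) = \frac{6 - 2 i \sqrt{5}}{-100 - 99} \left(-74\right) = \frac{6 - 2 i \sqrt{5}}{-199} \left(-74\right) = - \frac{6 - 2 i \sqrt{5}}{199} \left(-74\right) = \left(- \frac{6}{199} + \frac{2 i \sqrt{5}}{199}\right) \left(-74\right) = \frac{444}{199} - \frac{148 i \sqrt{5}}{199}$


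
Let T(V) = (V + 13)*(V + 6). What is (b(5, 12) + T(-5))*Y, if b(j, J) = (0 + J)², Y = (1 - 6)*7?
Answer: -5320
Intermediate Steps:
T(V) = (6 + V)*(13 + V) (T(V) = (13 + V)*(6 + V) = (6 + V)*(13 + V))
Y = -35 (Y = -5*7 = -35)
b(j, J) = J²
(b(5, 12) + T(-5))*Y = (12² + (78 + (-5)² + 19*(-5)))*(-35) = (144 + (78 + 25 - 95))*(-35) = (144 + 8)*(-35) = 152*(-35) = -5320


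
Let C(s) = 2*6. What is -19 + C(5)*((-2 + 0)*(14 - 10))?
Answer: -115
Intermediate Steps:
C(s) = 12
-19 + C(5)*((-2 + 0)*(14 - 10)) = -19 + 12*((-2 + 0)*(14 - 10)) = -19 + 12*(-2*4) = -19 + 12*(-8) = -19 - 96 = -115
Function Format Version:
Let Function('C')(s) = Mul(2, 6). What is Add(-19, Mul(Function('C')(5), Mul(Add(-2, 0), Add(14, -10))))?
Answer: -115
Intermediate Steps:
Function('C')(s) = 12
Add(-19, Mul(Function('C')(5), Mul(Add(-2, 0), Add(14, -10)))) = Add(-19, Mul(12, Mul(Add(-2, 0), Add(14, -10)))) = Add(-19, Mul(12, Mul(-2, 4))) = Add(-19, Mul(12, -8)) = Add(-19, -96) = -115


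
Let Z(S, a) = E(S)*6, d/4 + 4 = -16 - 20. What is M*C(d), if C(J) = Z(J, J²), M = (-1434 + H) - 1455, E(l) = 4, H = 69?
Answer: -67680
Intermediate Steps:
M = -2820 (M = (-1434 + 69) - 1455 = -1365 - 1455 = -2820)
d = -160 (d = -16 + 4*(-16 - 20) = -16 + 4*(-36) = -16 - 144 = -160)
Z(S, a) = 24 (Z(S, a) = 4*6 = 24)
C(J) = 24
M*C(d) = -2820*24 = -67680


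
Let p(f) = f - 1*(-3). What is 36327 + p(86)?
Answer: 36416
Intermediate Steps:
p(f) = 3 + f (p(f) = f + 3 = 3 + f)
36327 + p(86) = 36327 + (3 + 86) = 36327 + 89 = 36416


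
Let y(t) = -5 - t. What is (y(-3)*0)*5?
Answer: 0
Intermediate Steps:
(y(-3)*0)*5 = ((-5 - 1*(-3))*0)*5 = ((-5 + 3)*0)*5 = -2*0*5 = 0*5 = 0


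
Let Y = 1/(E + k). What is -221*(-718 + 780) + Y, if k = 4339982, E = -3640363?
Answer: -9586179537/699619 ≈ -13702.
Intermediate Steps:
Y = 1/699619 (Y = 1/(-3640363 + 4339982) = 1/699619 ≈ 1.4293e-6)
-221*(-718 + 780) + Y = -221*(-718 + 780) + 1/699619 = -221*62 + 1/699619 = -13702 + 1/699619 = -9586179537/699619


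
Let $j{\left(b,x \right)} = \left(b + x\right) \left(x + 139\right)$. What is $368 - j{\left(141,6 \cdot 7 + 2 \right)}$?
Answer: $-33487$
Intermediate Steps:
$j{\left(b,x \right)} = \left(139 + x\right) \left(b + x\right)$ ($j{\left(b,x \right)} = \left(b + x\right) \left(139 + x\right) = \left(139 + x\right) \left(b + x\right)$)
$368 - j{\left(141,6 \cdot 7 + 2 \right)} = 368 - \left(\left(6 \cdot 7 + 2\right)^{2} + 139 \cdot 141 + 139 \left(6 \cdot 7 + 2\right) + 141 \left(6 \cdot 7 + 2\right)\right) = 368 - \left(\left(42 + 2\right)^{2} + 19599 + 139 \left(42 + 2\right) + 141 \left(42 + 2\right)\right) = 368 - \left(44^{2} + 19599 + 139 \cdot 44 + 141 \cdot 44\right) = 368 - \left(1936 + 19599 + 6116 + 6204\right) = 368 - 33855 = -33487$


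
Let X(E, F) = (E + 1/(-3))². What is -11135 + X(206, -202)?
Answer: 280474/9 ≈ 31164.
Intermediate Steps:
X(E, F) = (-⅓ + E)² (X(E, F) = (E - ⅓)² = (-⅓ + E)²)
-11135 + X(206, -202) = -11135 + (-1 + 3*206)²/9 = -11135 + (-1 + 618)²/9 = -11135 + (⅑)*617² = -11135 + (⅑)*380689 = -11135 + 380689/9 = 280474/9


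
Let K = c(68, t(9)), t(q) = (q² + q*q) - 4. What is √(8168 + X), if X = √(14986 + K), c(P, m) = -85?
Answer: √(8168 + √14901) ≈ 91.050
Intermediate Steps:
t(q) = -4 + 2*q² (t(q) = (q² + q²) - 4 = 2*q² - 4 = -4 + 2*q²)
K = -85
X = √14901 (X = √(14986 - 85) = √14901 ≈ 122.07)
√(8168 + X) = √(8168 + √14901)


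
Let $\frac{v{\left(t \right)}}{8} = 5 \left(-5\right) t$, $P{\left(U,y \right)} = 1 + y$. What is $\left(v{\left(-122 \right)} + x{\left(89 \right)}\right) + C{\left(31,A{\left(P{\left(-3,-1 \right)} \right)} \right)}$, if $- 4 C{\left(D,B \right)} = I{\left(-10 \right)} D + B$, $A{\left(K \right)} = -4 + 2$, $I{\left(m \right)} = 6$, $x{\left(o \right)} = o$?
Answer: $24443$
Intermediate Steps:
$A{\left(K \right)} = -2$
$C{\left(D,B \right)} = - \frac{3 D}{2} - \frac{B}{4}$ ($C{\left(D,B \right)} = - \frac{6 D + B}{4} = - \frac{B + 6 D}{4} = - \frac{3 D}{2} - \frac{B}{4}$)
$v{\left(t \right)} = - 200 t$ ($v{\left(t \right)} = 8 \cdot 5 \left(-5\right) t = 8 \left(- 25 t\right) = - 200 t$)
$\left(v{\left(-122 \right)} + x{\left(89 \right)}\right) + C{\left(31,A{\left(P{\left(-3,-1 \right)} \right)} \right)} = \left(\left(-200\right) \left(-122\right) + 89\right) - 46 = \left(24400 + 89\right) + \left(- \frac{93}{2} + \frac{1}{2}\right) = 24489 - 46 = 24443$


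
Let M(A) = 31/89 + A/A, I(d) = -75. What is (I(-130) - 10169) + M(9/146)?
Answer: -911596/89 ≈ -10243.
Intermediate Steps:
M(A) = 120/89 (M(A) = 31*(1/89) + 1 = 31/89 + 1 = 120/89)
(I(-130) - 10169) + M(9/146) = (-75 - 10169) + 120/89 = -10244 + 120/89 = -911596/89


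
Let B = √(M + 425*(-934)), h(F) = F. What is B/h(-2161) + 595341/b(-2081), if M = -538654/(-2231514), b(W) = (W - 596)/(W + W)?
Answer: 2477809242/2677 - 19*I*√152098549086739/803716959 ≈ 9.2559e+5 - 0.29155*I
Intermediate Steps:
b(W) = (-596 + W)/(2*W) (b(W) = (-596 + W)/((2*W)) = (-596 + W)*(1/(2*W)) = (-596 + W)/(2*W))
M = 269327/1115757 (M = -538654*(-1/2231514) = 269327/1115757 ≈ 0.24138)
B = 19*I*√152098549086739/371919 (B = √(269327/1115757 + 425*(-934)) = √(269327/1115757 - 396950) = √(-442899471823/1115757) = 19*I*√152098549086739/371919 ≈ 630.04*I)
B/h(-2161) + 595341/b(-2081) = (19*I*√152098549086739/371919)/(-2161) + 595341/(((½)*(-596 - 2081)/(-2081))) = (19*I*√152098549086739/371919)*(-1/2161) + 595341/(((½)*(-1/2081)*(-2677))) = -19*I*√152098549086739/803716959 + 595341/(2677/4162) = -19*I*√152098549086739/803716959 + 595341*(4162/2677) = -19*I*√152098549086739/803716959 + 2477809242/2677 = 2477809242/2677 - 19*I*√152098549086739/803716959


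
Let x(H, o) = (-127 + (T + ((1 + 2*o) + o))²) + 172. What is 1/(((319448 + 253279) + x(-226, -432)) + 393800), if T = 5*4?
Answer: 1/2592197 ≈ 3.8577e-7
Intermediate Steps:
T = 20
x(H, o) = 45 + (21 + 3*o)² (x(H, o) = (-127 + (20 + ((1 + 2*o) + o))²) + 172 = (-127 + (20 + (1 + 3*o))²) + 172 = (-127 + (21 + 3*o)²) + 172 = 45 + (21 + 3*o)²)
1/(((319448 + 253279) + x(-226, -432)) + 393800) = 1/(((319448 + 253279) + (45 + 9*(7 - 432)²)) + 393800) = 1/((572727 + (45 + 9*(-425)²)) + 393800) = 1/((572727 + (45 + 9*180625)) + 393800) = 1/((572727 + (45 + 1625625)) + 393800) = 1/((572727 + 1625670) + 393800) = 1/(2198397 + 393800) = 1/2592197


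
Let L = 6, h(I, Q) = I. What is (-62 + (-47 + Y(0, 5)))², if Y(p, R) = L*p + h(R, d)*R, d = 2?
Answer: 7056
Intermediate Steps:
Y(p, R) = R² + 6*p (Y(p, R) = 6*p + R*R = 6*p + R² = R² + 6*p)
(-62 + (-47 + Y(0, 5)))² = (-62 + (-47 + (5² + 6*0)))² = (-62 + (-47 + (25 + 0)))² = (-62 + (-47 + 25))² = (-62 - 22)² = (-84)² = 7056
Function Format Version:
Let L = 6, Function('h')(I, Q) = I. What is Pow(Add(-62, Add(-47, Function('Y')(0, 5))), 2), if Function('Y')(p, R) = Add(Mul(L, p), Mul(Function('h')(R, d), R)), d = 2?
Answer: 7056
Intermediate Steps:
Function('Y')(p, R) = Add(Pow(R, 2), Mul(6, p)) (Function('Y')(p, R) = Add(Mul(6, p), Mul(R, R)) = Add(Mul(6, p), Pow(R, 2)) = Add(Pow(R, 2), Mul(6, p)))
Pow(Add(-62, Add(-47, Function('Y')(0, 5))), 2) = Pow(Add(-62, Add(-47, Add(Pow(5, 2), Mul(6, 0)))), 2) = Pow(Add(-62, Add(-47, Add(25, 0))), 2) = Pow(Add(-62, Add(-47, 25)), 2) = Pow(Add(-62, -22), 2) = Pow(-84, 2) = 7056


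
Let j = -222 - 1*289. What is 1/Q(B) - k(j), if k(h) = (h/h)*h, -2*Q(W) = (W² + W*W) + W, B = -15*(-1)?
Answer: 237613/465 ≈ 511.00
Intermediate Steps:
B = 15
Q(W) = -W² - W/2 (Q(W) = -((W² + W*W) + W)/2 = -((W² + W²) + W)/2 = -(2*W² + W)/2 = -(W + 2*W²)/2 = -W² - W/2)
j = -511 (j = -222 - 289 = -511)
k(h) = h (k(h) = 1*h = h)
1/Q(B) - k(j) = 1/(-1*15*(½ + 15)) - 1*(-511) = 1/(-1*15*31/2) + 511 = 1/(-465/2) + 511 = -2/465 + 511 = 237613/465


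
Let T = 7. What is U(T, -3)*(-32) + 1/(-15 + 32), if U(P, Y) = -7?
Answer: 3809/17 ≈ 224.06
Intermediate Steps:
U(T, -3)*(-32) + 1/(-15 + 32) = -7*(-32) + 1/(-15 + 32) = 224 + 1/17 = 3809/17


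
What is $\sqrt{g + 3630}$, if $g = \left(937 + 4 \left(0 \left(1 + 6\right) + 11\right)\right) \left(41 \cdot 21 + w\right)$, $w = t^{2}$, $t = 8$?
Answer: $\sqrt{911055} \approx 954.49$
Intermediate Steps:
$w = 64$ ($w = 8^{2} = 64$)
$g = 907425$ ($g = \left(937 + 4 \left(0 \left(1 + 6\right) + 11\right)\right) \left(41 \cdot 21 + 64\right) = \left(937 + 4 \left(0 \cdot 7 + 11\right)\right) \left(861 + 64\right) = \left(937 + 4 \left(0 + 11\right)\right) 925 = \left(937 + 4 \cdot 11\right) 925 = \left(937 + 44\right) 925 = 981 \cdot 925 = 907425$)
$\sqrt{g + 3630} = \sqrt{907425 + 3630} = \sqrt{911055}$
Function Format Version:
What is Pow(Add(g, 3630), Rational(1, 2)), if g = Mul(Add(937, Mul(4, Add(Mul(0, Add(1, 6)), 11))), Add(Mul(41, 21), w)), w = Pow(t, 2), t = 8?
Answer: Pow(911055, Rational(1, 2)) ≈ 954.49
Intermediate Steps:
w = 64 (w = Pow(8, 2) = 64)
g = 907425 (g = Mul(Add(937, Mul(4, Add(Mul(0, Add(1, 6)), 11))), Add(Mul(41, 21), 64)) = Mul(Add(937, Mul(4, Add(Mul(0, 7), 11))), Add(861, 64)) = Mul(Add(937, Mul(4, Add(0, 11))), 925) = Mul(Add(937, Mul(4, 11)), 925) = Mul(Add(937, 44), 925) = Mul(981, 925) = 907425)
Pow(Add(g, 3630), Rational(1, 2)) = Pow(Add(907425, 3630), Rational(1, 2)) = Pow(911055, Rational(1, 2))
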